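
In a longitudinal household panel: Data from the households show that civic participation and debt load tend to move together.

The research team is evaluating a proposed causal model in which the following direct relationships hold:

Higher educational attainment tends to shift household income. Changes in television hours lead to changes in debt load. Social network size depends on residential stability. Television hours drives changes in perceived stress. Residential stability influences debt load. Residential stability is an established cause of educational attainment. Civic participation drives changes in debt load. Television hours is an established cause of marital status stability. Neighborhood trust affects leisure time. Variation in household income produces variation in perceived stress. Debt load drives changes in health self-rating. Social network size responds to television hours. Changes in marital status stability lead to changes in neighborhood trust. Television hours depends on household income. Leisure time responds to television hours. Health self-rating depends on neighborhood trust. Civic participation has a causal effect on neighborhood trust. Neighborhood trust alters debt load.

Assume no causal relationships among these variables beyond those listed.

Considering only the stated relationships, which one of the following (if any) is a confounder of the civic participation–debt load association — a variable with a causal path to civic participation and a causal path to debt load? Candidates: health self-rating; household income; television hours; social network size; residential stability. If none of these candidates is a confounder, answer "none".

none

None of the listed candidates has causal paths to both civic participation and debt load in the stated relationships, so none is a common cause.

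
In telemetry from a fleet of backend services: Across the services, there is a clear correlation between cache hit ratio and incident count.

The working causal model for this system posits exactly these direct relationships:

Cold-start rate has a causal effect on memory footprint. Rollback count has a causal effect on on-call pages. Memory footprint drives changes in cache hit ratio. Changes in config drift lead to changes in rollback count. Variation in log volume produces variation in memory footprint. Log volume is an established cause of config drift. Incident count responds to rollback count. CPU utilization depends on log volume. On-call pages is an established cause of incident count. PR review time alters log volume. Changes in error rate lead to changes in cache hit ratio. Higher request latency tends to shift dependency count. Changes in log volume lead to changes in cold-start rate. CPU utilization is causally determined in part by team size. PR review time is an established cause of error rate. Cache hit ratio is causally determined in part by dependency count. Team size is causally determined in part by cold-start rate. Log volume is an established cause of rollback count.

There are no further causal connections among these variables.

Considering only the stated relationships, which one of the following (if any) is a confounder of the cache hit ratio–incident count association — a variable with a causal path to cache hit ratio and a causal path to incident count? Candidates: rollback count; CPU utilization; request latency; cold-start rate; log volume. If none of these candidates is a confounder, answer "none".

log volume

Log volume causes cache hit ratio (log volume → memory footprint → cache hit ratio) and also causes incident count (log volume → rollback count → incident count); it is a common cause of both.
Each of the other candidates lacks a causal path to at least one of cache hit ratio and incident count, so they do not confound the relationship.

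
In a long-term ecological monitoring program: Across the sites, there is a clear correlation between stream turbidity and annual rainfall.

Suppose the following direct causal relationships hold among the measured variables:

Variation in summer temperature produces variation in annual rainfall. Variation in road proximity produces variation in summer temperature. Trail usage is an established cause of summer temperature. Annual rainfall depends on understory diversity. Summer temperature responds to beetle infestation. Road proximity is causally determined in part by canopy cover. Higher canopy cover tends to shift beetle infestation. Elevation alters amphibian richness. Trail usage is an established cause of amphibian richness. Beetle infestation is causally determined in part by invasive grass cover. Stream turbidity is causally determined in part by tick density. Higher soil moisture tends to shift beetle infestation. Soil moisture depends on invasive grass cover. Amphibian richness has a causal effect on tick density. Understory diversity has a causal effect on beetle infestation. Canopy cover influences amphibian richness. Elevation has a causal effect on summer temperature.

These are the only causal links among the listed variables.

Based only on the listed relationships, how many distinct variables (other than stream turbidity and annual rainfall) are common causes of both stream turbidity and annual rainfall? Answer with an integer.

3

The common causes are: canopy cover (to stream turbidity via canopy cover → amphibian richness → tick density → stream turbidity; to annual rainfall via canopy cover → beetle infestation → summer temperature → annual rainfall); elevation (to stream turbidity via elevation → amphibian richness → tick density → stream turbidity; to annual rainfall via elevation → summer temperature → annual rainfall); trail usage (to stream turbidity via trail usage → amphibian richness → tick density → stream turbidity; to annual rainfall via trail usage → summer temperature → annual rainfall).
Every other variable lacks a causal path to at least one of stream turbidity and annual rainfall.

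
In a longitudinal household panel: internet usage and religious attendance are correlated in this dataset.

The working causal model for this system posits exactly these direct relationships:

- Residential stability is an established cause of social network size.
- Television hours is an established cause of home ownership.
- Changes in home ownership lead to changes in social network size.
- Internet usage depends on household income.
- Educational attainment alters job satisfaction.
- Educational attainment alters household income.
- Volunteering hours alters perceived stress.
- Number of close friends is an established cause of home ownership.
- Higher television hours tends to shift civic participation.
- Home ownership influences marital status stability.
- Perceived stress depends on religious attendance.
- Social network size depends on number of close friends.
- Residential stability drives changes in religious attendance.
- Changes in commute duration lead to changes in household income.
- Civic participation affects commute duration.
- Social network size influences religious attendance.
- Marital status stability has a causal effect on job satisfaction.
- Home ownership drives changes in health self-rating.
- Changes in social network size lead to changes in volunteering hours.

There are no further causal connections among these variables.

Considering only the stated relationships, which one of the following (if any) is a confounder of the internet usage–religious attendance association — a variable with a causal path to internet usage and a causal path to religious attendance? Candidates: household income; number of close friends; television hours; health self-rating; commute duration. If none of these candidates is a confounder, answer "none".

television hours

Television hours causes internet usage (television hours → civic participation → commute duration → household income → internet usage) and also causes religious attendance (television hours → home ownership → social network size → religious attendance); it is a common cause of both.
Each of the other candidates lacks a causal path to at least one of internet usage and religious attendance, so they do not confound the relationship.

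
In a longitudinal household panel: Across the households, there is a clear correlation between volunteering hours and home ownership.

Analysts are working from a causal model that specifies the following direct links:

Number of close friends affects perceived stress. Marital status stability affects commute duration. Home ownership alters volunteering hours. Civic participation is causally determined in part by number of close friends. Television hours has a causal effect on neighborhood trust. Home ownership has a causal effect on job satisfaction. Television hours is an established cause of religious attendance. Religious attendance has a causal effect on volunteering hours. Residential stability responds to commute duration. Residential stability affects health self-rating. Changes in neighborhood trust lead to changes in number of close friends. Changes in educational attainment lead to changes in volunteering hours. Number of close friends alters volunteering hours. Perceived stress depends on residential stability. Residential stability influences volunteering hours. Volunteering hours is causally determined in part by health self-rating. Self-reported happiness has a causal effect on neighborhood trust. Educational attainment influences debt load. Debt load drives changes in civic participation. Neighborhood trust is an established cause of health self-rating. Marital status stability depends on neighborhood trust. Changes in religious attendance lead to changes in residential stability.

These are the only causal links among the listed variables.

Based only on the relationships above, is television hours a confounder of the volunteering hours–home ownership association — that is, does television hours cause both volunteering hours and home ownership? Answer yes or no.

no

Television hours has no stated causal path to home ownership. A confounder must cause both variables, so television hours does not qualify.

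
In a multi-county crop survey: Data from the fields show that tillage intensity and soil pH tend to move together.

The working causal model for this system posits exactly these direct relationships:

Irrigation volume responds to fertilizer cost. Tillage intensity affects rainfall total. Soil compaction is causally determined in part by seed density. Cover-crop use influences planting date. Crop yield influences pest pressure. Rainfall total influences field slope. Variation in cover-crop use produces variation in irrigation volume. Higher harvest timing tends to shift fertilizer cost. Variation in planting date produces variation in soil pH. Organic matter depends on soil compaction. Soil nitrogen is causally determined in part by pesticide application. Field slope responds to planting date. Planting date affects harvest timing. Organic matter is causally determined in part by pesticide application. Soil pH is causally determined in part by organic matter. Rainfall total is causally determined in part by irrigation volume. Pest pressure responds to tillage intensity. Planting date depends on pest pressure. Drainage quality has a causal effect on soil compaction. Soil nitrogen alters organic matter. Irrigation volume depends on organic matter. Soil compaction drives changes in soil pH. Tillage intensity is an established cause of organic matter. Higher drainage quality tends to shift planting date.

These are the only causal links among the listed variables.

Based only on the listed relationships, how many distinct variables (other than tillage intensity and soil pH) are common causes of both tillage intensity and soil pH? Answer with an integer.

No listed variable has a causal path to both tillage intensity and soil pH, so there are no common causes.

0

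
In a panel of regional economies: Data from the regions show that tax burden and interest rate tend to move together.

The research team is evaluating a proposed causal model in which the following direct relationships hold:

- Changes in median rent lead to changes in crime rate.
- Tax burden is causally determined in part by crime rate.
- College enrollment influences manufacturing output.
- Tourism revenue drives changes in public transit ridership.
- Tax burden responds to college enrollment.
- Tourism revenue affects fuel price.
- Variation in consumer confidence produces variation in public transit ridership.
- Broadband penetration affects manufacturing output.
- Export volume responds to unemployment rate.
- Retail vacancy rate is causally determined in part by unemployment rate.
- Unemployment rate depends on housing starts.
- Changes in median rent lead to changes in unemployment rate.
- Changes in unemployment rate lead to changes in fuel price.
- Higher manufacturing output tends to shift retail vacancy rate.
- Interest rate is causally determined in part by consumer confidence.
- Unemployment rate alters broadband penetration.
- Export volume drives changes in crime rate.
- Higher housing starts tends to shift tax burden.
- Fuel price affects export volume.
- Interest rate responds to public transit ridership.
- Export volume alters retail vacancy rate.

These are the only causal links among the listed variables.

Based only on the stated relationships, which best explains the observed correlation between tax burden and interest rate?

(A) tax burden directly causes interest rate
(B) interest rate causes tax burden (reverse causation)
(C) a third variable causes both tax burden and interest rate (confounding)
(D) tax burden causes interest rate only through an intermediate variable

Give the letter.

C

Tourism revenue causes tax burden (tourism revenue → fuel price → export volume → crime rate → tax burden) and interest rate (tourism revenue → public transit ridership → interest rate) — a common cause creating the correlation.
There is no stated path from tax burden to interest rate or from interest rate to tax burden, so neither direct nor reverse causation applies.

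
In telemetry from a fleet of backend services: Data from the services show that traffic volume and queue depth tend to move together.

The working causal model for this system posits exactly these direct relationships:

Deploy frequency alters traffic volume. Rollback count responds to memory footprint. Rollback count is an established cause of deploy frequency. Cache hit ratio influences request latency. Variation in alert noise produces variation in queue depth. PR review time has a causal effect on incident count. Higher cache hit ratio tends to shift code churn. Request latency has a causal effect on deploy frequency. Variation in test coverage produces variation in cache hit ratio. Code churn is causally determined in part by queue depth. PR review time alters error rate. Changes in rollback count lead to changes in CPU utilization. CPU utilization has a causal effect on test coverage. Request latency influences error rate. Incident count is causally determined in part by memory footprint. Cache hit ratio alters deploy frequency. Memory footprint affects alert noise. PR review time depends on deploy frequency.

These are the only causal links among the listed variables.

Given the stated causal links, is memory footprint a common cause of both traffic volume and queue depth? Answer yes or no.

Memory footprint has a causal path to traffic volume (memory footprint → rollback count → deploy frequency → traffic volume) and to queue depth (memory footprint → alert noise → queue depth), so it is a common cause of both — a confounder.

yes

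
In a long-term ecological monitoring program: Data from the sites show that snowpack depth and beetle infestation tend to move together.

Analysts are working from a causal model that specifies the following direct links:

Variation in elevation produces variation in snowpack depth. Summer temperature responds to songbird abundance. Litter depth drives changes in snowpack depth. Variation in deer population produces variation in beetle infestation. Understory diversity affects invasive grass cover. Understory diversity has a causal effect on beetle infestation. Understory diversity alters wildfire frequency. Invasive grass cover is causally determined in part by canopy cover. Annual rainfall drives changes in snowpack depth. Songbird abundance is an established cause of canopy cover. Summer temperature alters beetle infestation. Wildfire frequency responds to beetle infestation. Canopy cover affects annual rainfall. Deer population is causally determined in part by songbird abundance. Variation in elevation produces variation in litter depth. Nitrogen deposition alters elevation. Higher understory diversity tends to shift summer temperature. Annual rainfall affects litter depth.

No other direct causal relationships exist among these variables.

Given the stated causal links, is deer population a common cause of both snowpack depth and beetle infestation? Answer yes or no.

no

Deer population has no stated causal path to snowpack depth. A confounder must cause both variables, so deer population does not qualify.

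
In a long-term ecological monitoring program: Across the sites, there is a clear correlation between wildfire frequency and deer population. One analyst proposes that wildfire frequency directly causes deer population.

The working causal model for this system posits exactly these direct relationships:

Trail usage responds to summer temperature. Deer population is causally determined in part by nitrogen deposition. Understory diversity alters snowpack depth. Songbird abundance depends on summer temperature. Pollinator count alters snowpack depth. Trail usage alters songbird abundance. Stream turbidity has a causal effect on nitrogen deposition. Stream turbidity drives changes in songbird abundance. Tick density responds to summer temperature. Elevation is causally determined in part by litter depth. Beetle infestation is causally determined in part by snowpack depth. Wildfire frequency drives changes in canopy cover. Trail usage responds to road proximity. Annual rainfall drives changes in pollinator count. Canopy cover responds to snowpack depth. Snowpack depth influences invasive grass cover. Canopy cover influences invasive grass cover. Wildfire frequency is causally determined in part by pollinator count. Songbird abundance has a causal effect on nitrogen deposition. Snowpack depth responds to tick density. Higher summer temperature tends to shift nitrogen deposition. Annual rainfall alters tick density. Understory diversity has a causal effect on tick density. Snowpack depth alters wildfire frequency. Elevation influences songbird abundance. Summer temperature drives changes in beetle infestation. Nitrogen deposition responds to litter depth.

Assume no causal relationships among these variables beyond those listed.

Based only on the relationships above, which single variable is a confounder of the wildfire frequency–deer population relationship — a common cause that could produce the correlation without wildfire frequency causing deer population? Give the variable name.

summer temperature

Summer temperature has a causal path to wildfire frequency (summer temperature → tick density → snowpack depth → wildfire frequency) and a separate causal path to deer population (summer temperature → nitrogen deposition → deer population), so it is a common cause of both.
No stated relationship gives wildfire frequency a causal route to deer population, so the correlation is explained by the shared upstream cause rather than a direct effect.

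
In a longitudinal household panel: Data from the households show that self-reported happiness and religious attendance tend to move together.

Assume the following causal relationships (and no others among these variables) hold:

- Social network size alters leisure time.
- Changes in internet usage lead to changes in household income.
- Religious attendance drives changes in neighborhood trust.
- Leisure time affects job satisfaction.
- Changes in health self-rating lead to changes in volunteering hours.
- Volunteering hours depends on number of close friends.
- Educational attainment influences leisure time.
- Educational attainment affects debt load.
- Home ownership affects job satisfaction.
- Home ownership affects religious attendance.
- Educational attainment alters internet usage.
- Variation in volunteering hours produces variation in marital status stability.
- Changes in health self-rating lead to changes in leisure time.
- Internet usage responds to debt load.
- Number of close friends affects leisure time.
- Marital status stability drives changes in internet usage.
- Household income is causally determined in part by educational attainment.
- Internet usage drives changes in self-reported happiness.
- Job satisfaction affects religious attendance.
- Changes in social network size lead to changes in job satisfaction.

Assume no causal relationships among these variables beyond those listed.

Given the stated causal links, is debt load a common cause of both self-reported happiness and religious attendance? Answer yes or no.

no

Debt load has no stated causal path to religious attendance. A confounder must cause both variables, so debt load does not qualify.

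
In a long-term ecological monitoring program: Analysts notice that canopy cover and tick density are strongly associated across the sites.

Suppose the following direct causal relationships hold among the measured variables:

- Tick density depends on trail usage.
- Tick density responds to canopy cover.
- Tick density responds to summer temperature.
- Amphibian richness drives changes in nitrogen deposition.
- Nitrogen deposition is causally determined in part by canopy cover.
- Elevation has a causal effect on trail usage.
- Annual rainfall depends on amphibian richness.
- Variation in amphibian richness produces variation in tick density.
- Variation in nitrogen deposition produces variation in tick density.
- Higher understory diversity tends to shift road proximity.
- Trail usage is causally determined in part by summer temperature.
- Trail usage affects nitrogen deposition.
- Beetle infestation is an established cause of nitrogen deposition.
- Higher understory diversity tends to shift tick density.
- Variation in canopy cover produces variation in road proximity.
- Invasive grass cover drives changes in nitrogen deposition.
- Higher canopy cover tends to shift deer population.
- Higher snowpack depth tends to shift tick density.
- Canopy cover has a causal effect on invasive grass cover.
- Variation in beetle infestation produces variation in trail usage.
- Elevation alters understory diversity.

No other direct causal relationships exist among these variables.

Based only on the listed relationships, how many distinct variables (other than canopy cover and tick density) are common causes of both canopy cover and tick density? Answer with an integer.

0

No listed variable has a causal path to both canopy cover and tick density, so there are no common causes.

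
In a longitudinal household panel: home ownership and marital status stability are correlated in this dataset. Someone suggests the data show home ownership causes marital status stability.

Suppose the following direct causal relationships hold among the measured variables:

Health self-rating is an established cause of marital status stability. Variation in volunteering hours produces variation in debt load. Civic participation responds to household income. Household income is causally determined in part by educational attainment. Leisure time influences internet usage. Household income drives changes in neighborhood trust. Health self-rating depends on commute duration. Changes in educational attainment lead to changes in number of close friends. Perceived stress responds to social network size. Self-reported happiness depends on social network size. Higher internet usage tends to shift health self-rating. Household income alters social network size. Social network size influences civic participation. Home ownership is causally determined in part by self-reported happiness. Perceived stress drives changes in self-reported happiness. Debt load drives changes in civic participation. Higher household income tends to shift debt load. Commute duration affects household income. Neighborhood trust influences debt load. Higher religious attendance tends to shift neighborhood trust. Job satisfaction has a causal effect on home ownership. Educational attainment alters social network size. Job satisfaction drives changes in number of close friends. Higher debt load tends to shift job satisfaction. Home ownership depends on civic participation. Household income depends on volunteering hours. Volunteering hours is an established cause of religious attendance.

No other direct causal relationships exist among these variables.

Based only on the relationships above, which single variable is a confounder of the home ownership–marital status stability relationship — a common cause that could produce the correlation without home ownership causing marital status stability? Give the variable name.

commute duration

Commute duration has a causal path to home ownership (commute duration → household income → civic participation → home ownership) and a separate causal path to marital status stability (commute duration → health self-rating → marital status stability), so it is a common cause of both.
No stated relationship gives home ownership a causal route to marital status stability, so the correlation is explained by the shared upstream cause rather than a direct effect.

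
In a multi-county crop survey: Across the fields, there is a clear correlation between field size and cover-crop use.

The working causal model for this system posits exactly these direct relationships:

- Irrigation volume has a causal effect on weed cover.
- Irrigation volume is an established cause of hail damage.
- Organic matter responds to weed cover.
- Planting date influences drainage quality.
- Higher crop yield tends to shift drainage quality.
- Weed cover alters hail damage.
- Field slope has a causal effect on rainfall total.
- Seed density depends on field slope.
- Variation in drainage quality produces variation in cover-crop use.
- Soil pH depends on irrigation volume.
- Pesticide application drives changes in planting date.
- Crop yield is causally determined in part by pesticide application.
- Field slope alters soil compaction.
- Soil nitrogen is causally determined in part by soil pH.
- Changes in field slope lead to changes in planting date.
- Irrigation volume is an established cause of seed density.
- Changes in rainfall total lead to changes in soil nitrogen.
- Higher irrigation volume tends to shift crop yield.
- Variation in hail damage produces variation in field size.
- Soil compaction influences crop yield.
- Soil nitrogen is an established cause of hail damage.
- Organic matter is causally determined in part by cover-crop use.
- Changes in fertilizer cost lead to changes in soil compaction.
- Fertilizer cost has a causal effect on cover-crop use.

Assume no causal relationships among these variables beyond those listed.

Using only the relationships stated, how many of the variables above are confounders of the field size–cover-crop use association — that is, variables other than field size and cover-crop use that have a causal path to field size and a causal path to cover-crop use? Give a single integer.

The common causes are: field slope (to field size via field slope → rainfall total → soil nitrogen → hail damage → field size; to cover-crop use via field slope → planting date → drainage quality → cover-crop use); irrigation volume (to field size via irrigation volume → hail damage → field size; to cover-crop use via irrigation volume → crop yield → drainage quality → cover-crop use).
Every other variable lacks a causal path to at least one of field size and cover-crop use.

2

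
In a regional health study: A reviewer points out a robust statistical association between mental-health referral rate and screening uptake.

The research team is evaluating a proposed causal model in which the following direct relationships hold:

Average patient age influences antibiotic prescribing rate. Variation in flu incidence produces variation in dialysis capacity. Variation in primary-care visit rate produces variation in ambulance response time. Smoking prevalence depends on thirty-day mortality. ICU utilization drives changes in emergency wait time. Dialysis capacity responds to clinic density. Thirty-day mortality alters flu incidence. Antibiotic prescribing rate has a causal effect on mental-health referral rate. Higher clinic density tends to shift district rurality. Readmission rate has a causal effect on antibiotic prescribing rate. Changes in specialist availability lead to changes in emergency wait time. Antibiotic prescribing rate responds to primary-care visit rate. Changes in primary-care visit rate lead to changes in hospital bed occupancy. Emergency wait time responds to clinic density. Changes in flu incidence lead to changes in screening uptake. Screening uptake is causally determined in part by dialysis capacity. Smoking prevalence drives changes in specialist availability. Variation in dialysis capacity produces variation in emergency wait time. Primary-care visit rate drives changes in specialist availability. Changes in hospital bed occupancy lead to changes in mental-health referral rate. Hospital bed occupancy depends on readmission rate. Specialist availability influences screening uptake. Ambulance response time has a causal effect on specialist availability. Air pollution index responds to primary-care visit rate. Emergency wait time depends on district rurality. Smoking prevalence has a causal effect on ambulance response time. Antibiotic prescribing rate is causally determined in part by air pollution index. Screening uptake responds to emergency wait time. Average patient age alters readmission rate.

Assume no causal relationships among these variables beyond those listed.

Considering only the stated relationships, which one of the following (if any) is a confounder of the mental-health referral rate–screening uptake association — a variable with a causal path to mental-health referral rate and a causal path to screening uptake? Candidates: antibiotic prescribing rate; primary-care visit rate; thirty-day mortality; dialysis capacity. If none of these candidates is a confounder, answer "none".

primary-care visit rate

Primary-care visit rate causes mental-health referral rate (primary-care visit rate → hospital bed occupancy → mental-health referral rate) and also causes screening uptake (primary-care visit rate → specialist availability → screening uptake); it is a common cause of both.
Each of the other candidates lacks a causal path to at least one of mental-health referral rate and screening uptake, so they do not confound the relationship.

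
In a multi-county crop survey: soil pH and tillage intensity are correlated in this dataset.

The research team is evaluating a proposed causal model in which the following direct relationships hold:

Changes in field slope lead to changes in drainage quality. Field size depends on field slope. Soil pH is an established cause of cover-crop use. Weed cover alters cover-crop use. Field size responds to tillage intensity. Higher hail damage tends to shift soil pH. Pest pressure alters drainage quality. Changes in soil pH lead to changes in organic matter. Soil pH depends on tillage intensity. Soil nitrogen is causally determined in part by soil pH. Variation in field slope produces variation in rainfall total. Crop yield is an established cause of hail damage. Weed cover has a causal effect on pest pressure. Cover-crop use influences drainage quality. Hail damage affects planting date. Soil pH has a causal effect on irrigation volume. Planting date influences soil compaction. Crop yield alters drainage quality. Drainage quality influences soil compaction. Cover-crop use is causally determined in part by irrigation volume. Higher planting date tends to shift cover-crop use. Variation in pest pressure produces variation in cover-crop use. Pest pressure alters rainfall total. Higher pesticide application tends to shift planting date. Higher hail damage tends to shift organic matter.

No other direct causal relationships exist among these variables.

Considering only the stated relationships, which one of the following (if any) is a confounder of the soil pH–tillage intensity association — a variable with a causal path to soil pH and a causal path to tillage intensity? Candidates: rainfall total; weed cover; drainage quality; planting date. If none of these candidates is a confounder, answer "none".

None of the listed candidates has causal paths to both soil pH and tillage intensity in the stated relationships, so none is a common cause.

none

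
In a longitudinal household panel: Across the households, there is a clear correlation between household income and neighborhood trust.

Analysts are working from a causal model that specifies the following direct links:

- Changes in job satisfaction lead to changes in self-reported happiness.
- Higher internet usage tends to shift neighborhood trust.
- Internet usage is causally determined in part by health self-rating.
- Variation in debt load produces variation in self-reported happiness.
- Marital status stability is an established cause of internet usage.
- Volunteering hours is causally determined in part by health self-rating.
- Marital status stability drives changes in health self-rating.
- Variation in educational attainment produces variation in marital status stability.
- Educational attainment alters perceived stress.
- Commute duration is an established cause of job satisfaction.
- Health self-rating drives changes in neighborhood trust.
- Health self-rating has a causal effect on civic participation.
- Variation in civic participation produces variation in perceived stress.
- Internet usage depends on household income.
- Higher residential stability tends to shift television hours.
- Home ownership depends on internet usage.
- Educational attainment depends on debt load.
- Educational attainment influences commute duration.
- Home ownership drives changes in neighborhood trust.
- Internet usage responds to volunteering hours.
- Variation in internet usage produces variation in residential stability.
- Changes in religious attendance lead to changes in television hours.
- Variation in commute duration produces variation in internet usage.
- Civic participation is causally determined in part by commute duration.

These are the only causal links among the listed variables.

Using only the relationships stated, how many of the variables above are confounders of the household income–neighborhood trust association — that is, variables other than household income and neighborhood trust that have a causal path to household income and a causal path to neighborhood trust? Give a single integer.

0

No listed variable has a causal path to both household income and neighborhood trust, so there are no common causes.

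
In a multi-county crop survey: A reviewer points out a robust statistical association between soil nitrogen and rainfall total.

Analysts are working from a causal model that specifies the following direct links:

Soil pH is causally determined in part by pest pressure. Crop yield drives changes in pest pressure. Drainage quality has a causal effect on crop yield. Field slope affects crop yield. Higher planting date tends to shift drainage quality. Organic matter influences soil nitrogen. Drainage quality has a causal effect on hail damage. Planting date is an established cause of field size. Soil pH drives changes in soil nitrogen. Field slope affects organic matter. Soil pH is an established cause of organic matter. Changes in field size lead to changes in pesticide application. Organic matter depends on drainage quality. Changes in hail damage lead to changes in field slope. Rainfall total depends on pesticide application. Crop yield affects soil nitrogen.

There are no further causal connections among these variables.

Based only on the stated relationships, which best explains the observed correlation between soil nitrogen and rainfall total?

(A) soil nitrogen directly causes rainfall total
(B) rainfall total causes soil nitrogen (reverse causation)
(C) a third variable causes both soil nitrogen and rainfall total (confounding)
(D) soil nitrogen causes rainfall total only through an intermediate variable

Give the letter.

C

Planting date causes soil nitrogen (planting date → drainage quality → organic matter → soil nitrogen) and rainfall total (planting date → field size → pesticide application → rainfall total) — a common cause creating the correlation.
There is no stated path from soil nitrogen to rainfall total or from rainfall total to soil nitrogen, so neither direct nor reverse causation applies.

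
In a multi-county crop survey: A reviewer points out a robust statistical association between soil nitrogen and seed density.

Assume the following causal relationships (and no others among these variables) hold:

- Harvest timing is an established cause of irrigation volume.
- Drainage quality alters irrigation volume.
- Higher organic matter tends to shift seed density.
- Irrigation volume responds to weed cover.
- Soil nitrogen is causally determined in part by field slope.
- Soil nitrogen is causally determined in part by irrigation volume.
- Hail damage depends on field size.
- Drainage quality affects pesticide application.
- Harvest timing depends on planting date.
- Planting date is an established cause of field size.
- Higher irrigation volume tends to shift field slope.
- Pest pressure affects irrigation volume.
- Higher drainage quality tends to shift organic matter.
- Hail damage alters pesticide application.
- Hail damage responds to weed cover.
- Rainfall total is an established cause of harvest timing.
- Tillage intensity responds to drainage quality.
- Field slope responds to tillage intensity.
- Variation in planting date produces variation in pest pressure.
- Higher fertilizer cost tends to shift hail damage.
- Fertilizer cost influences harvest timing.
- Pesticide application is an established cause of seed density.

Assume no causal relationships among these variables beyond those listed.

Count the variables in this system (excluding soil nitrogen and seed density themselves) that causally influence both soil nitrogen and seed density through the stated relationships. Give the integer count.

4

The common causes are: drainage quality (to soil nitrogen via drainage quality → irrigation volume → soil nitrogen; to seed density via drainage quality → organic matter → seed density); fertilizer cost (to soil nitrogen via fertilizer cost → harvest timing → irrigation volume → soil nitrogen; to seed density via fertilizer cost → hail damage → pesticide application → seed density); planting date (to soil nitrogen via planting date → pest pressure → irrigation volume → soil nitrogen; to seed density via planting date → field size → hail damage → pesticide application → seed density); weed cover (to soil nitrogen via weed cover → irrigation volume → soil nitrogen; to seed density via weed cover → hail damage → pesticide application → seed density).
Every other variable lacks a causal path to at least one of soil nitrogen and seed density.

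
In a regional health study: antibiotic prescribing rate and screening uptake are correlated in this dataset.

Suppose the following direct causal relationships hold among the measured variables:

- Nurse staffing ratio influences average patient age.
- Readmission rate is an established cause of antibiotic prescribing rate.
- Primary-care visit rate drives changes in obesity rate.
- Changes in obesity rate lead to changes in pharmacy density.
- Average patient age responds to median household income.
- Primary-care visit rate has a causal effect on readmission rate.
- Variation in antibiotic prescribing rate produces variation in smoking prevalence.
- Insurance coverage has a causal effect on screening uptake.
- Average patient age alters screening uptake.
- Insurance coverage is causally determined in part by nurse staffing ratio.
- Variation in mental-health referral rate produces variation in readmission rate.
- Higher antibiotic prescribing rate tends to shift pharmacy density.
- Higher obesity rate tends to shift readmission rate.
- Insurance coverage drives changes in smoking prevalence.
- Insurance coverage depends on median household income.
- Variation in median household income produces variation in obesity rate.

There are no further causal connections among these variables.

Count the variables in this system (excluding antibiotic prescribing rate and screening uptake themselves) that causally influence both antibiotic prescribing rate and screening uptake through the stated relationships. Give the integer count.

The common causes are: median household income (to antibiotic prescribing rate via median household income → obesity rate → readmission rate → antibiotic prescribing rate; to screening uptake via median household income → insurance coverage → screening uptake).
Every other variable lacks a causal path to at least one of antibiotic prescribing rate and screening uptake.

1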